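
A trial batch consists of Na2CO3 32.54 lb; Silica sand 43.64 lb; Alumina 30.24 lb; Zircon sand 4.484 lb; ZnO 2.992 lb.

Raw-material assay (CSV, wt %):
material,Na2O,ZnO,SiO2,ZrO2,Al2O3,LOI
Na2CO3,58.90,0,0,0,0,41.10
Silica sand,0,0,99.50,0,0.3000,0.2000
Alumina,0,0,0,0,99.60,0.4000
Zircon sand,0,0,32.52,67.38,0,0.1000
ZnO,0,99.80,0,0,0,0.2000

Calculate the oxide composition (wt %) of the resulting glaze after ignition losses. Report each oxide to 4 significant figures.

Glass mass = 100.3 lb (batch 113.9 − LOI 13.59).
Composition: Na2O 19.11%, ZnO 2.977%, SiO2 44.74%, ZrO2 3.012%, Al2O3 30.16%

The intermediate values are printed with 4-significant-figure rounding at each printed step — all arithmetic keeps full precision from first step to last. Exactly one rounding lands on each reported value — the derived quantities (the five compositions, the totals, net glass mass, the yield, ignition loss) are re-derived at full precision from the batch weights for 100.3 lb of glass, precisely as stated by the problem or the answer.
Oxide-by-oxide delivered mass:
  Na2O: 32.54·0.5890 = 19.17 lb
  ZnO: 2.992·0.9980 = 2.986 lb
  SiO2: 43.64·0.9950 + 4.484·0.3252 = 44.88 lb
  ZrO2: 4.484·0.6738 = 3.021 lb
  Al2O3: 43.64·0.003000 + 30.24·0.9960 = 30.25 lb
LOI: 32.54·0.4110 + 43.64·0.002000 + 30.24·0.004000 + 4.484·0.001000 + 2.992·0.002000 = 13.59 lb
Net of LOI, the glass mass = 113.9 − 13.59 = 100.3 lb (consistent with Σ oxide mass)
wt % = oxide mass / glass mass × 100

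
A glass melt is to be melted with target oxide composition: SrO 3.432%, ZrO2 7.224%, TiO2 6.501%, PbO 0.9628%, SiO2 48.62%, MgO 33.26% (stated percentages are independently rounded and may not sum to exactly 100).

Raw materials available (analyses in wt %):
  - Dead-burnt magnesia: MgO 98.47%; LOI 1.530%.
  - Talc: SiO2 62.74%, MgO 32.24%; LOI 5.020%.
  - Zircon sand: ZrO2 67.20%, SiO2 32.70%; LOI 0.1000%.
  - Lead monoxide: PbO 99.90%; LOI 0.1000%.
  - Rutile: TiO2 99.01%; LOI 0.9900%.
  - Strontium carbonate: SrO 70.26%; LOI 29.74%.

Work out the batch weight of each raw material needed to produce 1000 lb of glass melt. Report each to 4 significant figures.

The whole derivation keeps full precision in all steps; in-progress results appear rounded to four significant digits within the worked lines. Every reported number undergoes a single rounding. All derived quantities (totals, ignition loss, the six compositions, glass mass, the yield) are computed at exact precision starting from the weights per 1000 lb of glass exactly as shown in the problem or answer text.
Oxide-by-oxide targets in 1000 lb glass melt:
  SrO: 3.432% × 1000 = 34.32 lb
  ZrO2: 7.224% × 1000 = 72.24 lb
  TiO2: 6.501% × 1000 = 65.01 lb
  PbO: 0.9628% × 1000 = 9.628 lb
  SiO2: 48.62% × 1000 = 486.2 lb
  MgO: 33.26% × 1000 = 332.6 lb
Verifying the oxide balance from the weights as reported, per the basis as stated (each sum matches its target mass given rounding of the digits):
  SrO: 48.85·0.7026 = 34.32 lb (target 34.32 lb)
  ZrO2: 107.5·0.6720 = 72.24 lb (target 72.24 lb)
  TiO2: 65.66·0.9901 = 65.01 lb (target 65.01 lb)
  PbO: 9.638·0.9990 = 9.628 lb (target 9.628 lb)
  SiO2: 718.9·0.6274 + 107.5·0.3270 = 486.2 lb (target 486.2 lb)
  MgO: 102.4·0.9847 + 718.9·0.3224 = 332.6 lb (target 332.6 lb)
Consistency of the glass mass: the batch minus its LOI: 1000 lb (per-oxide target masses sum to 1000 lb; with the basis standing at 1000 lb — deltas are rounding alone).
Batch grand total — Σ batch = 1053 lb; the LOI term Σ batch·LOI equals 52.95 lb; yield: glass divided by total = 94.97%.

Batch per 1000 lb glass melt:
  Dead-burnt magnesia: 102.4 lb
  Talc: 718.9 lb
  Zircon sand: 107.5 lb
  Lead monoxide: 9.638 lb
  Rutile: 65.66 lb
  Strontium carbonate: 48.85 lb
Total batch = 1053 lb; LOI loss = 52.95 lb; yield = 94.97%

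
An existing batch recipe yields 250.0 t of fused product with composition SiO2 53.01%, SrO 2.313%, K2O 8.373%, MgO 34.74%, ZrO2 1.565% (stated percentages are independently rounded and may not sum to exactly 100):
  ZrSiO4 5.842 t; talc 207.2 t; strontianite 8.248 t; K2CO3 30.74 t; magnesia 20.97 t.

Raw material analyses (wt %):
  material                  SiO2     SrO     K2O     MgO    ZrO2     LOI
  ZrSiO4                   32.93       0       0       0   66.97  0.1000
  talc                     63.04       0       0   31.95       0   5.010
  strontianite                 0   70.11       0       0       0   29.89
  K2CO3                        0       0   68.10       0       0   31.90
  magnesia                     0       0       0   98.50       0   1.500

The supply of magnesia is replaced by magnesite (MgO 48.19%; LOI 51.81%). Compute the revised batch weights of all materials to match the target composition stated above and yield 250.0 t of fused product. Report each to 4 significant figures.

Revised batch per 250.0 t fused product:
  ZrSiO4: 5.842 t
  talc: 207.2 t
  strontianite: 8.248 t
  K2CO3: 30.74 t
  magnesite: 42.87 t
Total batch = 294.9 t; LOI loss = 44.87 t

Mid-chain values are printed rounded to 4 significant digits between the steps — all internal work runs at full float precision through the solve; each reported value is rounded just once. All derived quantities (yield, ignition loss, totals, five oxide percentages, net glass mass) are re-derived starting from the weights on 250.0 t of glass at full precision exactly as shown in the problem or the answer.
Target masses of each oxide per 250.0 t fused product:
  SiO2: 53.01% × 250.0 = 132.5 t
  SrO: 2.313% × 250.0 = 5.782 t
  K2O: 8.373% × 250.0 = 20.93 t
  MgO: 34.74% × 250.0 = 86.85 t
  ZrO2: 1.565% × 250.0 = 3.912 t
Sums-versus-targets review from the weights as reported, relative to the basis at hand (delivered sums recover each target net of answer rounding effects):
  SiO2: 5.842·0.3293 + 207.2·0.6304 = 132.5 t (target 132.5 t)
  SrO: 8.248·0.7011 = 5.783 t (target 5.782 t)
  K2O: 30.74·0.6810 = 20.93 t (target 20.93 t)
  MgO: 207.2·0.3195 + 42.87·0.4819 = 86.86 t (target 86.85 t)
  ZrO2: 5.842·0.6697 = 3.912 t (target 3.912 t)
Glass-mass bookkeeping: the batch minus its LOI: 250.0 t (oxide target masses add up to 250.0 t; basis as stated: 250.0 t — a pure rounding effect).
Summing the batch: Σ batch = 294.9 t; loss to ignition Σ batch·LOI = 44.87 t; as yield: glass ÷ batch → 84.79%.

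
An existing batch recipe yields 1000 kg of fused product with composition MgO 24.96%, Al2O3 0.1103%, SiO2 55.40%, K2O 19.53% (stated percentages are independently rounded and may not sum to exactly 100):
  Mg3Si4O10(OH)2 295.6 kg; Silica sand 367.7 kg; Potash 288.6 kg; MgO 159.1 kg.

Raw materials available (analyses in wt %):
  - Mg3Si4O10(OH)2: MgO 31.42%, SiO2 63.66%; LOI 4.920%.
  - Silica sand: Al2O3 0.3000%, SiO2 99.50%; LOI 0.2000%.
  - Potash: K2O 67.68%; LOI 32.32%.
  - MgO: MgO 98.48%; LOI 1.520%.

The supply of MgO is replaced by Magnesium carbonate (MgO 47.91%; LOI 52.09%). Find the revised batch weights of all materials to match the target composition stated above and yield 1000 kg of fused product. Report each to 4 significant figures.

The whole derivation holds full precision at all times. Working values appear, with 4-significant-digit rounding, as written; every reported number is rounded just once — derived quantities (LOI, net glass mass, four oxide percentages, yield, the totals) are carried in exact precision from the weighed amounts on 1000 kg of glass exactly as shown in the question or the answer.
Oxide mass targets, per 1000 kg fused product:
  MgO: 24.96% × 1000 = 249.6 kg
  Al2O3: 0.1103% × 1000 = 1.103 kg
  SiO2: 55.40% × 1000 = 554.0 kg
  K2O: 19.53% × 1000 = 195.3 kg
Checking each oxide sum on the weights just shown, for the quoted basis mass (delivered sums recover each target net of answer rounding effects):
  MgO: 295.6·0.3142 + 327.1·0.4791 = 249.6 kg (target 249.6 kg)
  Al2O3: 367.7·0.003000 = 1.103 kg (target 1.103 kg)
  SiO2: 295.6·0.6366 + 367.7·0.9950 = 554.0 kg (target 554.0 kg)
  K2O: 288.6·0.6768 = 195.3 kg (target 195.3 kg)
Glass-mass bookkeeping: batch Σ − ignition loss = 1000 kg (targets for the oxides total 1000 kg; with the basis standing at 1000 kg — any gap is answer rounding).
Batch total: Σ batch = 1279 kg; loss to ignition Σ batch·LOI = 278.9 kg; yield: glass divided by total = 78.19%.

Revised batch per 1000 kg fused product:
  Mg3Si4O10(OH)2: 295.6 kg
  Silica sand: 367.7 kg
  Potash: 288.6 kg
  Magnesium carbonate: 327.1 kg
Total batch = 1279 kg; LOI loss = 278.9 kg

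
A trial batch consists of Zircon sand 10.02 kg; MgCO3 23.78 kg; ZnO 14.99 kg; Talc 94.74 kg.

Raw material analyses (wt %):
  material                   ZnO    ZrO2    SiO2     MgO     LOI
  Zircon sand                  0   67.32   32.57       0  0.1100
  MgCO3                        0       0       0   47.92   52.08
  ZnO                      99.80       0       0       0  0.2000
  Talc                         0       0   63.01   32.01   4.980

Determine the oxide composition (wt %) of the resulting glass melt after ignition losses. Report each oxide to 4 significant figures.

Glass mass = 126.4 kg (batch 143.5 − LOI 17.14).
Composition: ZnO 11.84%, ZrO2 5.337%, SiO2 49.81%, MgO 33.01%

Mid-chain values are shown, rounded to 4 significant figures, on the page — the whole derivation holds exact precision from first step to last. Every reported number carries a single rounding; the derived quantities, including the totals, four oxide percentages, LOI, glass mass, yield, are recomputed from the batch weights at 126.4 kg of glass in full precision, as written in the question or the answer.
Per-oxide mass from batch:
  ZnO: 14.99·0.9980 = 14.96 kg
  ZrO2: 10.02·0.6732 = 6.745 kg
  SiO2: 10.02·0.3257 + 94.74·0.6301 = 62.96 kg
  MgO: 23.78·0.4792 + 94.74·0.3201 = 41.72 kg
LOI: 10.02·0.001100 + 23.78·0.5208 + 14.99·0.002000 + 94.74·0.04980 = 17.14 kg
Glass = total batch minus LOI = 143.5 − 17.14 = 126.4 kg (= Σ oxide masses)
wt % = oxide mass / glass mass × 100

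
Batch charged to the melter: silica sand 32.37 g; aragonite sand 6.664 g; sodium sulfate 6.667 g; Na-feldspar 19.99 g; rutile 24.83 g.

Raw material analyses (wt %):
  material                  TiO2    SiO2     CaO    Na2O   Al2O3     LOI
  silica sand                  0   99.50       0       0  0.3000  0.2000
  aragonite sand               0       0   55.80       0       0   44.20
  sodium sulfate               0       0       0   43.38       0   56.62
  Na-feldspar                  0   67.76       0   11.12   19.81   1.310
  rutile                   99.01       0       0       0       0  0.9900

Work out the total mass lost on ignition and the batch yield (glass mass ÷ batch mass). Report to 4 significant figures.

LOI loss = 7.293 g; glass = 83.23 g; yield = 91.94%

Full precision is maintained all the way through — the intermediate values are displayed, rounded to 4 significant digits, on the page — each reported figure takes a single rounding — derived quantities, including LOI, net glass mass, the five compositions, yield, totals, are rebuilt using the weight values for 83.23 g of glass in full precision, as given in the question or the answer.
Loss on ignition, line by line:
  silica sand: 32.37 × 0.002000 = 0.06474 g
  aragonite sand: 6.664 × 0.4420 = 2.945 g
  sodium sulfate: 6.667 × 0.5662 = 3.775 g
  Na-feldspar: 19.99 × 0.01310 = 0.2619 g
  rutile: 24.83 × 0.009900 = 0.2458 g
Total LOI = 7.293 g
Glass = batch − LOI = 90.52 − 7.293 = 83.23 g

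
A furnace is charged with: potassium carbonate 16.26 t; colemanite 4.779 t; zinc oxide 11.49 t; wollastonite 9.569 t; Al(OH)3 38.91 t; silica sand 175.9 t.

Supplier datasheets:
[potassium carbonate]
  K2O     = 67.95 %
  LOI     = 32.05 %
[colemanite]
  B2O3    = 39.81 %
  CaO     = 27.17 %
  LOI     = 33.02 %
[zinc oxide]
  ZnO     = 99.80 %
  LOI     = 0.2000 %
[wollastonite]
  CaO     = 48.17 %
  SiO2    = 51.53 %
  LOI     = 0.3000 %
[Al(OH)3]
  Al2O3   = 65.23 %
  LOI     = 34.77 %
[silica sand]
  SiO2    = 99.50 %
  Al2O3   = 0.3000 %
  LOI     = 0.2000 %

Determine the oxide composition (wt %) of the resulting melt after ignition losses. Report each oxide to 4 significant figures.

Full precision is held from first step to last — the intermediate values appear rounded to 4 significant figures as written; every reported result takes exactly one rounding. All derived quantities (yield, the six compositions, the totals, glass mass, LOI) are computed in full precision from the weighed amounts at 236.2 t of glass as they appear in problem or answer.
Oxide masses out of the charge:
  B2O3: 4.779·0.3981 = 1.903 t
  ZnO: 11.49·0.9980 = 11.47 t
  K2O: 16.26·0.6795 = 11.05 t
  CaO: 4.779·0.2717 + 9.569·0.4817 = 5.908 t
  SiO2: 9.569·0.5153 + 175.9·0.9950 = 180.0 t
  Al2O3: 38.91·0.6523 + 175.9·0.003000 = 25.91 t
LOI: 16.26·0.3205 + 4.779·0.3302 + 11.49·0.002000 + 9.569·0.003000 + 38.91·0.3477 + 175.9·0.002000 = 20.72 t
Resulting glass, batch − LOI: 256.9 − 20.72 = 236.2 t (= Σ oxide masses)
wt % = 100 × oxide mass / glass mass

Glass mass = 236.2 t (batch 256.9 − LOI 20.72).
Composition: B2O3 0.8055%, ZnO 4.855%, K2O 4.678%, CaO 2.501%, SiO2 76.19%, Al2O3 10.97%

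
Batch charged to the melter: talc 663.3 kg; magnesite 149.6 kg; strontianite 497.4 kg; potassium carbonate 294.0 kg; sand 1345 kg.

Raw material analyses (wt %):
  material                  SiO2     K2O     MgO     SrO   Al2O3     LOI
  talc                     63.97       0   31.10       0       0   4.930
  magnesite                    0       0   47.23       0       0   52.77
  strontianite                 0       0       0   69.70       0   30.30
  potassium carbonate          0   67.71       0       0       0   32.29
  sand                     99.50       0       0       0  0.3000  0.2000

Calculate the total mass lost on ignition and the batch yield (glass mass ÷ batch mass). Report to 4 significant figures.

The intermediate values are shown rounded to four significant figures within the worked lines; every computation keeps full float precision from start to finish. Every reported figure takes a single rounding; derived quantities, which include the yield, five oxide percentages, totals, glass mass, LOI, are carried in full precision, precisely as stated by question or answer, from the batch weights per 2589 kg of glass.
Ignition loss by material:
  talc: 663.3 × 0.04930 = 32.70 kg
  magnesite: 149.6 × 0.5277 = 78.94 kg
  strontianite: 497.4 × 0.3030 = 150.7 kg
  potassium carbonate: 294.0 × 0.3229 = 94.93 kg
  sand: 1345 × 0.002000 = 2.690 kg
Total LOI = 360.0 kg
Glass = batch − LOI = 2949 − 360.0 = 2589 kg

LOI loss = 360.0 kg; glass = 2589 kg; yield = 87.79%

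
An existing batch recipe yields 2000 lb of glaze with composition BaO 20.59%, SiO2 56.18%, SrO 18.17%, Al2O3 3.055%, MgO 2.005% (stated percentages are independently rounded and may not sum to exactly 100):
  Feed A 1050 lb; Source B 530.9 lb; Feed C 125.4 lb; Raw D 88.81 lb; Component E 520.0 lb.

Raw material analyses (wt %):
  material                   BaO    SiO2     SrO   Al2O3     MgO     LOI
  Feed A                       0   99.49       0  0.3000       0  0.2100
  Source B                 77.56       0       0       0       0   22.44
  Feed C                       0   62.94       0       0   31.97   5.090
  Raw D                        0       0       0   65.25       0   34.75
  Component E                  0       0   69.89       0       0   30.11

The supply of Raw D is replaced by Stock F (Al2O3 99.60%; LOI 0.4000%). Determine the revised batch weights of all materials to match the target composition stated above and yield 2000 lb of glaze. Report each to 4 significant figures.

Values along the way are printed, rounded to four significant digits, across the worked steps; every computation carries exact precision from start to finish; a single rounding completes every reported number — the derived quantities (net glass mass, totals, yield, ignition loss, five oxide percentages) are recomputed in full precision using the weight values per 2000 lb of glass, exactly as printed in problem or answer.
Oxide-by-oxide targets in 2000 lb glaze:
  BaO: 20.59% × 2000 = 411.8 lb
  SiO2: 56.18% × 2000 = 1124 lb
  SrO: 18.17% × 2000 = 363.4 lb
  Al2O3: 3.055% × 2000 = 61.10 lb
  MgO: 2.005% × 2000 = 40.10 lb
Verifying the oxide balance using the reported weights, at the basis given (delivered sums recover each target inside rounding margins):
  BaO: 530.9·0.7756 = 411.8 lb (target 411.8 lb)
  SiO2: 1050·0.9949 + 125.4·0.6294 = 1124 lb (target 1124 lb)
  SrO: 520.0·0.6989 = 363.4 lb (target 363.4 lb)
  Al2O3: 1050·0.003000 + 58.18·0.9960 = 61.10 lb (target 61.10 lb)
  MgO: 125.4·0.3197 = 40.09 lb (target 40.10 lb)
Consistency of the glass mass: Σ batch − LOI loss = 2000 lb (oxide target masses add up to 2000 lb; against the stated basis, 2000 lb — differing by rounding only).
Batch total: Σ batch = 2284 lb; LOI removed, Σ of batch·LOI: 284.5 lb; yield = glass ÷ total batch = 87.55%.

Revised batch per 2000 lb glaze:
  Feed A: 1050 lb
  Source B: 530.9 lb
  Feed C: 125.4 lb
  Stock F: 58.18 lb
  Component E: 520.0 lb
Total batch = 2284 lb; LOI loss = 284.5 lb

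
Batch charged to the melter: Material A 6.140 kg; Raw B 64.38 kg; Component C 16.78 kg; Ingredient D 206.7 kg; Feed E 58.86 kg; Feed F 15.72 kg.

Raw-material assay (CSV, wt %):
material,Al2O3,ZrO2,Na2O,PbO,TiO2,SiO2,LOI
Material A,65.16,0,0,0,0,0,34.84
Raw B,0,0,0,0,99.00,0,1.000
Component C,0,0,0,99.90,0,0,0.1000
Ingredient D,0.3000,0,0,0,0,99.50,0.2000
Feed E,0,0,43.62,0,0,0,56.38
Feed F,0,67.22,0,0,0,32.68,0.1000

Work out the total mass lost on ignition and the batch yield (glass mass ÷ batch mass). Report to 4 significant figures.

LOI loss = 36.41 kg; glass = 332.2 kg; yield = 90.12%

Intermediates are printed (rounded to four significant digits) within the worked lines. The whole derivation keeps full float precision at each step — every reported number is rounded once only; all derived quantities, which include yield, glass mass, LOI, the totals, the six compositions, are re-derived at full float precision, exactly as printed in question or answer, using the weight values for 332.2 kg of glass.
Ignition loss by material:
  Material A: 6.140 × 0.3484 = 2.139 kg
  Raw B: 64.38 × 0.01000 = 0.6438 kg
  Component C: 16.78 × 0.001000 = 0.01678 kg
  Ingredient D: 206.7 × 0.002000 = 0.4134 kg
  Feed E: 58.86 × 0.5638 = 33.19 kg
  Feed F: 15.72 × 0.001000 = 0.01572 kg
Total LOI = 36.41 kg
Glass = batch − LOI = 368.6 − 36.41 = 332.2 kg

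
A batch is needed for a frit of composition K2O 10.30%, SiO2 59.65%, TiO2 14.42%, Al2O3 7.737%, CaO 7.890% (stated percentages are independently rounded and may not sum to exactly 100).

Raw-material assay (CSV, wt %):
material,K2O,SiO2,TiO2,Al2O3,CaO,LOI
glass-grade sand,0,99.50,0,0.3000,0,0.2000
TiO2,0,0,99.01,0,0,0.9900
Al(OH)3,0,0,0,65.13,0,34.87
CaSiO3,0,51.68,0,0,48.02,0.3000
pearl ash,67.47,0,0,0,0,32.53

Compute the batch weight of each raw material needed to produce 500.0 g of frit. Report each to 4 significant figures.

All internal work runs at full precision from first step to last. In-progress results appear rounded to 4 significant figures alongside each step — each reported figure carries a single rounding. The derived quantities are rebuilt using the weight values on 500.0 g of glass in full float precision (the five compositions, totals, LOI, yield, net glass mass) precisely as stated by problem or answer.
Target oxide masses per 500.0 g frit:
  K2O: 10.30% × 500.0 = 51.50 g
  SiO2: 59.65% × 500.0 = 298.2 g
  TiO2: 14.42% × 500.0 = 72.10 g
  Al2O3: 7.737% × 500.0 = 38.68 g
  CaO: 7.890% × 500.0 = 39.45 g
Per-oxide balance check from the weights as reported, versus the basis set out (summed amounts equal target values net of answer rounding effects):
  K2O: 76.33·0.6747 = 51.50 g (target 51.50 g)
  SiO2: 257.1·0.9950 + 82.15·0.5168 = 298.3 g (target 298.2 g)
  TiO2: 72.82·0.9901 = 72.10 g (target 72.10 g)
  Al2O3: 257.1·0.003000 + 58.21·0.6513 = 38.68 g (target 38.68 g)
  CaO: 82.15·0.4802 = 39.45 g (target 39.45 g)
Glass-mass closure: the batch minus its LOI: 500.0 g (targets for the oxides total 500.0 g; versus the stated basis of 500.0 g — differing by rounding only).
Total batch = Σ batch = 546.6 g; LOI removed, Σ of batch·LOI: 46.61 g; as yield: glass ÷ batch → 91.47%.

Batch per 500.0 g frit:
  glass-grade sand: 257.1 g
  TiO2: 72.82 g
  Al(OH)3: 58.21 g
  CaSiO3: 82.15 g
  pearl ash: 76.33 g
Total batch = 546.6 g; LOI loss = 46.61 g; yield = 91.47%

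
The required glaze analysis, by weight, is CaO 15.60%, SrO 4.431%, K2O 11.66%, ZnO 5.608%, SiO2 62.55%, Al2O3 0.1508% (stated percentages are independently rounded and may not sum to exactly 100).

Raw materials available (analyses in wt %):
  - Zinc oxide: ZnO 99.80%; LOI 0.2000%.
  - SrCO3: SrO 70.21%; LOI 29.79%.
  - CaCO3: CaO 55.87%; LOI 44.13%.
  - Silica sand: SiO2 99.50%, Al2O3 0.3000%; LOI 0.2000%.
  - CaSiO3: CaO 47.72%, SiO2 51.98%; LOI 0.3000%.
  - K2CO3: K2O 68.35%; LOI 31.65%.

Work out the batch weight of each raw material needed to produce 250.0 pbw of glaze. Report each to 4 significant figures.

Batch per 250.0 pbw glaze:
  Zinc oxide: 14.05 pbw
  SrCO3: 15.78 pbw
  CaCO3: 18.31 pbw
  Silica sand: 125.7 pbw
  CaSiO3: 60.29 pbw
  K2CO3: 42.65 pbw
Total batch = 276.8 pbw; LOI loss = 26.74 pbw; yield = 90.34%

Every computation runs at exact precision through every step; mid-chain values are shown rounded to 4 significant digits as written — every reported value is rounded just once; all derived quantities (net glass mass, yield, the totals, ignition loss, six oxide percentages) are rebuilt in full float precision using the weight values per 250.0 pbw of glass precisely as stated by the problem or the answer.
The oxide mass targets at 250.0 pbw glaze:
  CaO: 15.60% × 250.0 = 39.00 pbw
  SrO: 4.431% × 250.0 = 11.08 pbw
  K2O: 11.66% × 250.0 = 29.15 pbw
  ZnO: 5.608% × 250.0 = 14.02 pbw
  SiO2: 62.55% × 250.0 = 156.4 pbw
  Al2O3: 0.1508% × 250.0 = 0.3770 pbw
Checking each oxide sum working from each reported weight, against the basis in use (oxide sums agree with the targets given rounding of the digits):
  CaO: 18.31·0.5587 + 60.29·0.4772 = 39.00 pbw (target 39.00 pbw)
  SrO: 15.78·0.7021 = 11.08 pbw (target 11.08 pbw)
  K2O: 42.65·0.6835 = 29.15 pbw (target 29.15 pbw)
  ZnO: 14.05·0.9980 = 14.02 pbw (target 14.02 pbw)
  SiO2: 125.7·0.9950 + 60.29·0.5198 = 156.4 pbw (target 156.4 pbw)
  Al2O3: 125.7·0.003000 = 0.3771 pbw (target 0.3770 pbw)
Auditing the glass mass value: net batch after ignition = 250.0 pbw (targets for the oxides total 250.0 pbw; against the stated basis, 250.0 pbw — gaps are rounding artifacts).
Batch grand total — Σ batch = 276.8 pbw; the LOI term Σ batch·LOI equals 26.74 pbw; the yield ratio, glass ÷ batch: 90.34%.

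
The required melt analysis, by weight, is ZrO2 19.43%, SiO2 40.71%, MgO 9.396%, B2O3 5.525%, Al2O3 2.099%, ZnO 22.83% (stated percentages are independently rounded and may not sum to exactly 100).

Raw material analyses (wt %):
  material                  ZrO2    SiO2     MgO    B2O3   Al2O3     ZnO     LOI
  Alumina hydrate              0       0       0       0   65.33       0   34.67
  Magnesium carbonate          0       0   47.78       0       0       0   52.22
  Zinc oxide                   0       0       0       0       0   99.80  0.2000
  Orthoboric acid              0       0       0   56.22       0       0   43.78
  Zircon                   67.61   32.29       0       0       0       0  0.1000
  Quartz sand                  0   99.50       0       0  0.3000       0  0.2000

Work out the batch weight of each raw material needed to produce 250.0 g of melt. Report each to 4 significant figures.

Batch per 250.0 g melt:
  Alumina hydrate: 7.670 g
  Magnesium carbonate: 49.16 g
  Zinc oxide: 57.19 g
  Orthoboric acid: 24.57 g
  Zircon: 71.85 g
  Quartz sand: 78.97 g
Total batch = 289.4 g; LOI loss = 39.43 g; yield = 86.38%

All internal work carries full float precision end to end — in-progress results are shown with 4-significant-digit rounding within the worked lines. Every reported figure takes a single rounding — the derived quantities are computed at full float precision (the yield, the six compositions, totals, ignition loss, net glass mass) from the batch weights for 250.0 g of glass, precisely as stated by problem or answer.
The oxide mass targets at 250.0 g melt:
  ZrO2: 19.43% × 250.0 = 48.58 g
  SiO2: 40.71% × 250.0 = 101.8 g
  MgO: 9.396% × 250.0 = 23.49 g
  B2O3: 5.525% × 250.0 = 13.81 g
  Al2O3: 2.099% × 250.0 = 5.248 g
  ZnO: 22.83% × 250.0 = 57.08 g
Mass-balance tally per oxide using the reported weights, under the basis named above (oxide sums agree with the targets exact up to rounding of places):
  ZrO2: 71.85·0.6761 = 48.58 g (target 48.58 g)
  SiO2: 71.85·0.3229 + 78.97·0.9950 = 101.8 g (target 101.8 g)
  MgO: 49.16·0.4778 = 23.49 g (target 23.49 g)
  B2O3: 24.57·0.5622 = 13.81 g (target 13.81 g)
  Al2O3: 7.670·0.6533 + 78.97·0.003000 = 5.248 g (target 5.248 g)
  ZnO: 57.19·0.9980 = 57.08 g (target 57.08 g)
Mass balance on the glass: batch Σ − ignition loss = 250.0 g (oxide target masses add up to 250.0 g; with the basis standing at 250.0 g — deltas are rounding alone).
Adding the batch up: Σ batch = 289.4 g; ignition loss, Σ(batch × LOI) = 39.43 g; yield: glass divided by total = 86.38%.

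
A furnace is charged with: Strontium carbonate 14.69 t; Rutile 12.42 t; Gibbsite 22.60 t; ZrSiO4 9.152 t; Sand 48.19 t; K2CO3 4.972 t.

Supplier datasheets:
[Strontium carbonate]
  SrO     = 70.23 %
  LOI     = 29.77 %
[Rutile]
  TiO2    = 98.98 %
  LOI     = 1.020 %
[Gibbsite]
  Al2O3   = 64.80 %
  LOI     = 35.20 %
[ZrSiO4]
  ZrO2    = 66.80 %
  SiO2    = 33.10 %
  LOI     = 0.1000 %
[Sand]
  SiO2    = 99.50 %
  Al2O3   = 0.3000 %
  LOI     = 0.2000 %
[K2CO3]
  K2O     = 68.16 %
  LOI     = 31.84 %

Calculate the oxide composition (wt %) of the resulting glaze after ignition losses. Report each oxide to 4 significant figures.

Every computation carries full float precision in every operation — values along the way are printed, rounded to four significant figures, across the worked steps; each reported value is rounded just once; the derived quantities, which include LOI, totals, yield, glass mass, the six compositions, are re-derived at full precision, as written in the problem or answer text, from the batch weights per 97.88 t of glass.
Delivered oxide masses:
  TiO2: 12.42·0.9898 = 12.29 t
  K2O: 4.972·0.6816 = 3.389 t
  ZrO2: 9.152·0.6680 = 6.114 t
  SiO2: 9.152·0.3310 + 48.19·0.9950 = 50.98 t
  SrO: 14.69·0.7023 = 10.32 t
  Al2O3: 22.60·0.6480 + 48.19·0.003000 = 14.79 t
LOI: 14.69·0.2977 + 12.42·0.01020 + 22.60·0.3520 + 9.152·0.001000 + 48.19·0.002000 + 4.972·0.3184 = 14.14 t
Resulting glass, batch − LOI: 112.0 − 14.14 = 97.88 t (matching Σ of the oxides)
wt %: oxide over glass, times 100

Glass mass = 97.88 t (batch 112.0 − LOI 14.14).
Composition: TiO2 12.56%, K2O 3.462%, ZrO2 6.246%, SiO2 52.08%, SrO 10.54%, Al2O3 15.11%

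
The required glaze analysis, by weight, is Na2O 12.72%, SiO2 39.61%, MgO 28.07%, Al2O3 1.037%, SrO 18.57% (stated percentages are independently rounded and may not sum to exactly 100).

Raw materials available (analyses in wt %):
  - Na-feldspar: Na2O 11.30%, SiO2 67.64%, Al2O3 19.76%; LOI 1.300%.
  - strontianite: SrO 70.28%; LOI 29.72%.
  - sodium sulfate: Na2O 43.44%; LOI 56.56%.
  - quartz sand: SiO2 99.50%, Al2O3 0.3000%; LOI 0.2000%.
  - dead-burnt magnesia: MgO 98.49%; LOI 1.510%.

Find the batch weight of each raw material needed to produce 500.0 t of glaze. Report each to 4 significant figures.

Batch per 500.0 t glaze:
  Na-feldspar: 23.46 t
  strontianite: 132.1 t
  sodium sulfate: 140.3 t
  quartz sand: 183.1 t
  dead-burnt magnesia: 142.5 t
Total batch = 621.5 t; LOI loss = 121.4 t; yield = 80.46%

Values along the way are displayed, rounded to 4 significant digits, on the page — the working math holds full float precision from start to finish; a single rounding produces each reported value — all derived quantities (LOI, the five compositions, the totals, glass mass, yield) are recomputed at exact precision from the weighed amounts for 500.0 t of glass, exactly as shown in question or answer.
Oxide-by-oxide targets in 500.0 t glaze:
  Na2O: 12.72% × 500.0 = 63.60 t
  SiO2: 39.61% × 500.0 = 198.0 t
  MgO: 28.07% × 500.0 = 140.4 t
  Al2O3: 1.037% × 500.0 = 5.185 t
  SrO: 18.57% × 500.0 = 92.85 t
Checking each oxide sum with the batch weights as given, under the basis named above (sums match the target masses up to rounding of the answer):
  Na2O: 23.46·0.1130 + 140.3·0.4344 = 63.60 t (target 63.60 t)
  SiO2: 23.46·0.6764 + 183.1·0.9950 = 198.1 t (target 198.0 t)
  MgO: 142.5·0.9849 = 140.3 t (target 140.4 t)
  Al2O3: 23.46·0.1976 + 183.1·0.003000 = 5.185 t (target 5.185 t)
  SrO: 132.1·0.7028 = 92.84 t (target 92.85 t)
Auditing the glass mass value: total charge less LOI = 500.0 t (targets for the oxides total 500.0 t; the stated basis being 500.0 t — a pure rounding effect).
Total batch = Σ batch = 621.5 t; Σ batch·LOI gives LOI loss = 121.4 t; yield, glass over the total, = 80.46%.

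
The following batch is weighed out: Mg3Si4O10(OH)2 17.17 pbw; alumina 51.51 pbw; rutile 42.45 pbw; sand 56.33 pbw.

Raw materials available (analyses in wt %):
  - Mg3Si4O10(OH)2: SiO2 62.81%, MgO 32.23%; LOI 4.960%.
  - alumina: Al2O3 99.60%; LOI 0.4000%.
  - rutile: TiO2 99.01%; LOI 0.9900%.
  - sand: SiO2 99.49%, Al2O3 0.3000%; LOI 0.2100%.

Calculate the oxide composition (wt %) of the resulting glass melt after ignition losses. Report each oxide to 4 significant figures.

Glass mass = 165.9 pbw (batch 167.5 − LOI 1.596).
Composition: SiO2 40.29%, MgO 3.336%, TiO2 25.34%, Al2O3 31.03%

All internal work maintains full float precision in all steps — mid-chain values appear rounded to 4 significant digits at each printed step. A single rounding completes each reported result. Derived quantities are rebuilt using the weight values at 165.9 pbw of glass at exact precision (net glass mass, the four compositions, the totals, the yield, LOI) exactly as shown in problem or answer.
Mass of each oxide from the mix:
  SiO2: 17.17·0.6281 + 56.33·0.9949 = 66.83 pbw
  MgO: 17.17·0.3223 = 5.534 pbw
  TiO2: 42.45·0.9901 = 42.03 pbw
  Al2O3: 51.51·0.9960 + 56.33·0.003000 = 51.47 pbw
LOI: 17.17·0.04960 + 51.51·0.004000 + 42.45·0.009900 + 56.33·0.002100 = 1.596 pbw
Net of LOI, the glass mass = 167.5 − 1.596 = 165.9 pbw (= the summed oxide contributions)
percent by weight: oxide/glass ×100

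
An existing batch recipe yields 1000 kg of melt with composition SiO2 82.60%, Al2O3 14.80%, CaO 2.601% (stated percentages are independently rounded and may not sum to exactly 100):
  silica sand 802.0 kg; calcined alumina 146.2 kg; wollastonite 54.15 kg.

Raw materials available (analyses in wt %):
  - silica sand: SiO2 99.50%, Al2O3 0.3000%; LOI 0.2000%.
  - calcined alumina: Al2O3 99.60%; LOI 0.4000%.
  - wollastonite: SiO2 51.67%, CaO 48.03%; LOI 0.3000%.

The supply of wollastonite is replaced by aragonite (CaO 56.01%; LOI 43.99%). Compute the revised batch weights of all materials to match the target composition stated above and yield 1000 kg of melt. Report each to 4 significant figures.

All internal work maintains exact precision from start to finish. In-progress results are shown rounded to four significant digits across the worked steps. Every reported result is rounded only once; all derived quantities, including net glass mass, three oxide percentages, yield, totals, ignition loss, are computed starting from the weights on 1000 kg of glass at exact precision, as they appear in the question or the answer.
Target oxide masses per 1000 kg melt:
  SiO2: 82.60% × 1000 = 826.0 kg
  Al2O3: 14.80% × 1000 = 148.0 kg
  CaO: 2.601% × 1000 = 26.01 kg
Sums-versus-targets review applying the batch weights above, per the basis as stated (target by target, the sums agree given rounding of the digits):
  SiO2: 830.2·0.9950 = 826.0 kg (target 826.0 kg)
  Al2O3: 830.2·0.003000 + 146.1·0.9960 = 148.0 kg (target 148.0 kg)
  CaO: 46.44·0.5601 = 26.01 kg (target 26.01 kg)
Mass balance on the glass: batch Σ − ignition loss = 1000 kg (summing oxide targets gives 1000 kg; with the basis standing at 1000 kg — gaps are rounding artifacts).
Summing the batch: Σ batch = 1023 kg; LOI removed, Σ of batch·LOI: 22.67 kg; yield, glass over the total, = 97.78%.

Revised batch per 1000 kg melt:
  silica sand: 830.2 kg
  calcined alumina: 146.1 kg
  aragonite: 46.44 kg
Total batch = 1023 kg; LOI loss = 22.67 kg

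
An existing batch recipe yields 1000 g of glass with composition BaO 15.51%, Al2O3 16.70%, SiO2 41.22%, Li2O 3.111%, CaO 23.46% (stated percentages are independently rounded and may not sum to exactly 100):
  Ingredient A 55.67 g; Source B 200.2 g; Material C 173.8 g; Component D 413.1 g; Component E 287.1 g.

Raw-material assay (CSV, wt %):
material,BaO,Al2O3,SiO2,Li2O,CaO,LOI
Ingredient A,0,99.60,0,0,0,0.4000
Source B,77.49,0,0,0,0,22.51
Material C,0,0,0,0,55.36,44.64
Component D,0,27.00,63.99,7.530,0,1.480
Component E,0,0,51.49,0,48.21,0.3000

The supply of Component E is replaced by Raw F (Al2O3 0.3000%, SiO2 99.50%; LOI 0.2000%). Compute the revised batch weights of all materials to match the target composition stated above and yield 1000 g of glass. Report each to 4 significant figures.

Working values are shown rounded to four significant figures alongside each step. All internal work holds full precision at every stage; exactly one rounding goes into every reported number — derived quantities are carried at full precision (LOI, the yield, glass mass, totals, the five compositions) from the batch weights at 1000 g of glass precisely as stated by the question or the answer.
Per-oxide target masses for 1000 g glass:
  BaO: 15.51% × 1000 = 155.1 g
  Al2O3: 16.70% × 1000 = 167.0 g
  SiO2: 41.22% × 1000 = 412.2 g
  Li2O: 3.111% × 1000 = 31.11 g
  CaO: 23.46% × 1000 = 234.6 g
Sums-versus-targets review using the reported weights, on the stated basis (oxide sums agree with the targets up to rounding of the answer):
  BaO: 200.2·0.7749 = 155.1 g (target 155.1 g)
  Al2O3: 55.23·0.9960 + 413.1·0.2700 + 148.6·0.003000 = 167.0 g (target 167.0 g)
  SiO2: 413.1·0.6399 + 148.6·0.9950 = 412.2 g (target 412.2 g)
  Li2O: 413.1·0.07530 = 31.11 g (target 31.11 g)
  CaO: 423.8·0.5536 = 234.6 g (target 234.6 g)
Auditing the glass mass value: batch Σ − ignition loss = 1000 g (the targets, summed, come to 1000 g; with the basis standing at 1000 g — deltas are rounding alone).
Batch grand total — Σ batch = 1241 g; Σ batch·LOI gives LOI loss = 240.9 g; yield: glass divided by total = 80.59%.

Revised batch per 1000 g glass:
  Ingredient A: 55.23 g
  Source B: 200.2 g
  Material C: 423.8 g
  Component D: 413.1 g
  Raw F: 148.6 g
Total batch = 1241 g; LOI loss = 240.9 g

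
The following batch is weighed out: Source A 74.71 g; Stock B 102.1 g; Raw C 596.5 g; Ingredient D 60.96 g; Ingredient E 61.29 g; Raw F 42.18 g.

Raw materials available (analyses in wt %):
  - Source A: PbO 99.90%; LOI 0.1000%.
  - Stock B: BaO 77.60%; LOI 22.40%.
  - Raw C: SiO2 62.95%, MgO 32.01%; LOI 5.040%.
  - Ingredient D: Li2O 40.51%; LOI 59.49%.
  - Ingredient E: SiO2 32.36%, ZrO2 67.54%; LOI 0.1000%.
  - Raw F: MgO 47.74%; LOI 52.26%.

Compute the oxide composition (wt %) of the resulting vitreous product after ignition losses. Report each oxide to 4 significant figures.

Every computation keeps full float precision in all steps — the intermediate values are printed rounded to four significant digits in the printout — each reported number includes exactly one rounding; the derived quantities (net glass mass, the totals, LOI, the yield, six oxide percentages) are carried at full float precision starting from the weights at 826.4 g of glass, as quoted within the question or the answer.
Oxide-by-oxide delivered mass:
  PbO: 74.71·0.9990 = 74.64 g
  BaO: 102.1·0.7760 = 79.23 g
  SiO2: 596.5·0.6295 + 61.29·0.3236 = 395.3 g
  Li2O: 60.96·0.4051 = 24.69 g
  ZrO2: 61.29·0.6754 = 41.40 g
  MgO: 596.5·0.3201 + 42.18·0.4774 = 211.1 g
LOI: 74.71·0.001000 + 102.1·0.2240 + 596.5·0.05040 + 60.96·0.5949 + 61.29·0.001000 + 42.18·0.5226 = 111.4 g
The glass mass, total less LOI, = 937.7 − 111.4 = 826.4 g (= Σ oxide masses)
oxide / glass × 100 gives the wt %

Glass mass = 826.4 g (batch 937.7 − LOI 111.4).
Composition: PbO 9.032%, BaO 9.588%, SiO2 47.84%, Li2O 2.988%, ZrO2 5.009%, MgO 25.54%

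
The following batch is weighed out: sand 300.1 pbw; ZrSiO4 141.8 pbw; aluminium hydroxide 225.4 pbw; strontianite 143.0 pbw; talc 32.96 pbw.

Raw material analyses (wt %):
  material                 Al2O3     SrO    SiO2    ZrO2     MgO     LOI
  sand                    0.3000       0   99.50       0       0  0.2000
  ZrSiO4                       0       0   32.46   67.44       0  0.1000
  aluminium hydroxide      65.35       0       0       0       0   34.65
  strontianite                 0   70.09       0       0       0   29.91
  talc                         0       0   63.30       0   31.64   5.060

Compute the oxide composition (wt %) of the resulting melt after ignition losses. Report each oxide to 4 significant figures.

Glass mass = 720.0 pbw (batch 843.3 − LOI 123.3).
Composition: Al2O3 20.58%, SrO 13.92%, SiO2 50.76%, ZrO2 13.28%, MgO 1.448%

Every computation maintains full float precision all the way through. Values along the way are printed, rounded to four significant figures, as written — a single rounding yields every reported figure; the derived quantities (totals, yield, net glass mass, five oxide percentages, LOI) are rebuilt from the batch weights at 720.0 pbw of glass at exact precision, precisely as stated by the problem or the answer.
What the batch supplies per oxide:
  Al2O3: 300.1·0.003000 + 225.4·0.6535 = 148.2 pbw
  SrO: 143.0·0.7009 = 100.2 pbw
  SiO2: 300.1·0.9950 + 141.8·0.3246 + 32.96·0.6330 = 365.5 pbw
  ZrO2: 141.8·0.6744 = 95.63 pbw
  MgO: 32.96·0.3164 = 10.43 pbw
LOI: 300.1·0.002000 + 141.8·0.001000 + 225.4·0.3465 + 143.0·0.2991 + 32.96·0.05060 = 123.3 pbw
The glass mass, total less LOI, = 843.3 − 123.3 = 720.0 pbw (consistent with Σ oxide mass)
wt % = 100 × oxide mass / glass mass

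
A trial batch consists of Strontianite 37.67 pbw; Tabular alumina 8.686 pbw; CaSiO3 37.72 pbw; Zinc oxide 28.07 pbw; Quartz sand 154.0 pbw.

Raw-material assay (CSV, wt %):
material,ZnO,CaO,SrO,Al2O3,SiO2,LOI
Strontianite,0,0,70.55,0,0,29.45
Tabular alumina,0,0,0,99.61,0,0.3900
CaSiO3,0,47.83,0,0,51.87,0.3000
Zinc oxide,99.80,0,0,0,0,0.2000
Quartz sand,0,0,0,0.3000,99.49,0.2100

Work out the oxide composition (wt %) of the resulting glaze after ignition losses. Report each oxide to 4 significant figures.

Glass mass = 254.5 pbw (batch 266.1 − LOI 11.62).
Composition: ZnO 11.01%, CaO 7.088%, SrO 10.44%, Al2O3 3.581%, SiO2 67.88%

Values along the way are printed, rounded to 4 significant figures, between the steps; each numeric step runs at full precision in every operation. Each reported number takes a single rounding — the derived quantities are rebuilt in full float precision (the totals, the yield, glass mass, LOI, five oxide percentages) from the weighed amounts on 254.5 pbw of glass, precisely as stated by question or answer.
Per-oxide mass from batch:
  ZnO: 28.07·0.9980 = 28.01 pbw
  CaO: 37.72·0.4783 = 18.04 pbw
  SrO: 37.67·0.7055 = 26.58 pbw
  Al2O3: 8.686·0.9961 + 154.0·0.003000 = 9.114 pbw
  SiO2: 37.72·0.5187 + 154.0·0.9949 = 172.8 pbw
LOI: 37.67·0.2945 + 8.686·0.003900 + 37.72·0.003000 + 28.07·0.002000 + 154.0·0.002100 = 11.62 pbw
The glass mass, total less LOI, = 266.1 − 11.62 = 254.5 pbw (matching Σ of the oxides)
oxide / glass × 100 gives the wt %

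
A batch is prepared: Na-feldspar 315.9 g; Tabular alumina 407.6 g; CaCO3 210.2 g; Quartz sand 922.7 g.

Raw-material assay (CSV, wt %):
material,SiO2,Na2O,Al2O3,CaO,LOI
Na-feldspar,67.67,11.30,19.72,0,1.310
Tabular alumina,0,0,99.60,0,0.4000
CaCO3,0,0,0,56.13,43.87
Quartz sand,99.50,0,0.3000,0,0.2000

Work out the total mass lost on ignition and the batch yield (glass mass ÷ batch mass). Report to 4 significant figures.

Every computation maintains full precision in every operation. Intermediates appear, with 4-significant-digit rounding, in the working; each reported result is rounded once only; all derived quantities are rebuilt using the weight values at 1757 g of glass at exact precision (yield, the four compositions, the totals, glass mass, ignition loss) as they appear in problem or answer.
Per-material ignition loss:
  Na-feldspar: 315.9 × 0.01310 = 4.138 g
  Tabular alumina: 407.6 × 0.004000 = 1.630 g
  CaCO3: 210.2 × 0.4387 = 92.21 g
  Quartz sand: 922.7 × 0.002000 = 1.845 g
Total LOI = 99.83 g
Glass = batch − LOI = 1856 − 99.83 = 1757 g

LOI loss = 99.83 g; glass = 1757 g; yield = 94.62%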